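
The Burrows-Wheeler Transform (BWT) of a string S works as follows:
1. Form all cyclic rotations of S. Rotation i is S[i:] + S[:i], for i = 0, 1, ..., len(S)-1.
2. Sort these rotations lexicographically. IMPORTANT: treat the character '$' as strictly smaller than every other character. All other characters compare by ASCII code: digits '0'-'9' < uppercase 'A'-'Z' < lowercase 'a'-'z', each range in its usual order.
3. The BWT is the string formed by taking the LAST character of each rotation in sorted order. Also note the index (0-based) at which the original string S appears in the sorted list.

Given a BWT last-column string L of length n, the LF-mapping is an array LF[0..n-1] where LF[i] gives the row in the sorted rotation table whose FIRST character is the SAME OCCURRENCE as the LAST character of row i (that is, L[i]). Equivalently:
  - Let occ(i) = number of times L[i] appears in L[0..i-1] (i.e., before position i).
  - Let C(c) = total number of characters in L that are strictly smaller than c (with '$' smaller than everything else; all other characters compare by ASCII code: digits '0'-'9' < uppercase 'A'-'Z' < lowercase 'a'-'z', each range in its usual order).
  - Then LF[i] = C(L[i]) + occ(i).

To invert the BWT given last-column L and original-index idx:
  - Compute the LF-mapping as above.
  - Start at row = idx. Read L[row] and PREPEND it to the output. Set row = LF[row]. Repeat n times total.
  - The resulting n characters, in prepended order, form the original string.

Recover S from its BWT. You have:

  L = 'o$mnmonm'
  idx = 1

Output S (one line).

Answer: mmnmono$

Derivation:
LF mapping: 6 0 1 4 2 7 5 3
Walk LF starting at row 1, prepending L[row]:
  step 1: row=1, L[1]='$', prepend. Next row=LF[1]=0
  step 2: row=0, L[0]='o', prepend. Next row=LF[0]=6
  step 3: row=6, L[6]='n', prepend. Next row=LF[6]=5
  step 4: row=5, L[5]='o', prepend. Next row=LF[5]=7
  step 5: row=7, L[7]='m', prepend. Next row=LF[7]=3
  step 6: row=3, L[3]='n', prepend. Next row=LF[3]=4
  step 7: row=4, L[4]='m', prepend. Next row=LF[4]=2
  step 8: row=2, L[2]='m', prepend. Next row=LF[2]=1
Reversed output: mmnmono$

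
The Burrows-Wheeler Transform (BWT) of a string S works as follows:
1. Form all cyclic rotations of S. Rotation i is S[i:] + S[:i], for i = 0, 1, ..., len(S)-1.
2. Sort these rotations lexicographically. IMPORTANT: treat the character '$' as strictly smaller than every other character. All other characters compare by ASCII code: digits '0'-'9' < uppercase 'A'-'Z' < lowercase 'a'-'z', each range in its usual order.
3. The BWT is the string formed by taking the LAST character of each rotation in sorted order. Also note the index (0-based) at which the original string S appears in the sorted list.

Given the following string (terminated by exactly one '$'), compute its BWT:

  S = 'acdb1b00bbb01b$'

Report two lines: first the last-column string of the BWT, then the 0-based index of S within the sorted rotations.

All 15 rotations (rotation i = S[i:]+S[:i]):
  rot[0] = acdb1b00bbb01b$
  rot[1] = cdb1b00bbb01b$a
  rot[2] = db1b00bbb01b$ac
  rot[3] = b1b00bbb01b$acd
  rot[4] = 1b00bbb01b$acdb
  rot[5] = b00bbb01b$acdb1
  rot[6] = 00bbb01b$acdb1b
  rot[7] = 0bbb01b$acdb1b0
  rot[8] = bbb01b$acdb1b00
  rot[9] = bb01b$acdb1b00b
  rot[10] = b01b$acdb1b00bb
  rot[11] = 01b$acdb1b00bbb
  rot[12] = 1b$acdb1b00bbb0
  rot[13] = b$acdb1b00bbb01
  rot[14] = $acdb1b00bbb01b
Sorted (with $ < everything):
  sorted[0] = $acdb1b00bbb01b  (last char: 'b')
  sorted[1] = 00bbb01b$acdb1b  (last char: 'b')
  sorted[2] = 01b$acdb1b00bbb  (last char: 'b')
  sorted[3] = 0bbb01b$acdb1b0  (last char: '0')
  sorted[4] = 1b$acdb1b00bbb0  (last char: '0')
  sorted[5] = 1b00bbb01b$acdb  (last char: 'b')
  sorted[6] = acdb1b00bbb01b$  (last char: '$')
  sorted[7] = b$acdb1b00bbb01  (last char: '1')
  sorted[8] = b00bbb01b$acdb1  (last char: '1')
  sorted[9] = b01b$acdb1b00bb  (last char: 'b')
  sorted[10] = b1b00bbb01b$acd  (last char: 'd')
  sorted[11] = bb01b$acdb1b00b  (last char: 'b')
  sorted[12] = bbb01b$acdb1b00  (last char: '0')
  sorted[13] = cdb1b00bbb01b$a  (last char: 'a')
  sorted[14] = db1b00bbb01b$ac  (last char: 'c')
Last column: bbb00b$11bdb0ac
Original string S is at sorted index 6

Answer: bbb00b$11bdb0ac
6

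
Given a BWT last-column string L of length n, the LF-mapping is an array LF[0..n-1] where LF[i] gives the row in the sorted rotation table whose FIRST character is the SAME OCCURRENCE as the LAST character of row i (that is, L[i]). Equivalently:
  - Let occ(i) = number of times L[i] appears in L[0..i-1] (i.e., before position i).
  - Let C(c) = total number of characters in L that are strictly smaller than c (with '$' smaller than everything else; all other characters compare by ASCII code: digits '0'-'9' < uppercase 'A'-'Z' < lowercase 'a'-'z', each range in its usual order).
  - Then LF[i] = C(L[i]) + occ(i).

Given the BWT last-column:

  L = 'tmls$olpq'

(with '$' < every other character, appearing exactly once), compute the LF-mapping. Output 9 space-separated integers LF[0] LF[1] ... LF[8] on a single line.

Char counts: '$':1, 'l':2, 'm':1, 'o':1, 'p':1, 'q':1, 's':1, 't':1
C (first-col start): C('$')=0, C('l')=1, C('m')=3, C('o')=4, C('p')=5, C('q')=6, C('s')=7, C('t')=8
L[0]='t': occ=0, LF[0]=C('t')+0=8+0=8
L[1]='m': occ=0, LF[1]=C('m')+0=3+0=3
L[2]='l': occ=0, LF[2]=C('l')+0=1+0=1
L[3]='s': occ=0, LF[3]=C('s')+0=7+0=7
L[4]='$': occ=0, LF[4]=C('$')+0=0+0=0
L[5]='o': occ=0, LF[5]=C('o')+0=4+0=4
L[6]='l': occ=1, LF[6]=C('l')+1=1+1=2
L[7]='p': occ=0, LF[7]=C('p')+0=5+0=5
L[8]='q': occ=0, LF[8]=C('q')+0=6+0=6

Answer: 8 3 1 7 0 4 2 5 6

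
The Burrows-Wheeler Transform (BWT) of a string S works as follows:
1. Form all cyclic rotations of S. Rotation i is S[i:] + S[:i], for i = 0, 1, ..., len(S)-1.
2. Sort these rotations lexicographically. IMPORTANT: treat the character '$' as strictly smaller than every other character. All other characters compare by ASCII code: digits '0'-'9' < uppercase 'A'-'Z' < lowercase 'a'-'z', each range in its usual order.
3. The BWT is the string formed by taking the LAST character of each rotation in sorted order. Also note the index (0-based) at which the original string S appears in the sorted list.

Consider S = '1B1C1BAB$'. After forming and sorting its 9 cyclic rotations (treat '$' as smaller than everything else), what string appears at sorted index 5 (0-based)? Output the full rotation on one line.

Answer: B$1B1C1BA

Derivation:
All 9 rotations (rotation i = S[i:]+S[:i]):
  rot[0] = 1B1C1BAB$
  rot[1] = B1C1BAB$1
  rot[2] = 1C1BAB$1B
  rot[3] = C1BAB$1B1
  rot[4] = 1BAB$1B1C
  rot[5] = BAB$1B1C1
  rot[6] = AB$1B1C1B
  rot[7] = B$1B1C1BA
  rot[8] = $1B1C1BAB
Sorted (with $ < everything):
  sorted[0] = $1B1C1BAB
  sorted[1] = 1B1C1BAB$
  sorted[2] = 1BAB$1B1C
  sorted[3] = 1C1BAB$1B
  sorted[4] = AB$1B1C1B
  sorted[5] = B$1B1C1BA
  sorted[6] = B1C1BAB$1
  sorted[7] = BAB$1B1C1
  sorted[8] = C1BAB$1B1
sorted[5] = B$1B1C1BA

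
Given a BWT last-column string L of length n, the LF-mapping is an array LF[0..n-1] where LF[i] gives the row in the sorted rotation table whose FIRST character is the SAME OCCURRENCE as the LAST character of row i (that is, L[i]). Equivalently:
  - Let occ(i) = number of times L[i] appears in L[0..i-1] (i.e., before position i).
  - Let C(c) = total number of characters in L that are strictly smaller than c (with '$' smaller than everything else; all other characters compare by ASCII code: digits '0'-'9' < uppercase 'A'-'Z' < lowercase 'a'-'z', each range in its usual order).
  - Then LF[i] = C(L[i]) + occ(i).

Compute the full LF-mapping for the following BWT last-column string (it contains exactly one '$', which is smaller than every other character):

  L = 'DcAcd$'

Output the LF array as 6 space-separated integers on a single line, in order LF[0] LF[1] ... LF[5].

Char counts: '$':1, 'A':1, 'D':1, 'c':2, 'd':1
C (first-col start): C('$')=0, C('A')=1, C('D')=2, C('c')=3, C('d')=5
L[0]='D': occ=0, LF[0]=C('D')+0=2+0=2
L[1]='c': occ=0, LF[1]=C('c')+0=3+0=3
L[2]='A': occ=0, LF[2]=C('A')+0=1+0=1
L[3]='c': occ=1, LF[3]=C('c')+1=3+1=4
L[4]='d': occ=0, LF[4]=C('d')+0=5+0=5
L[5]='$': occ=0, LF[5]=C('$')+0=0+0=0

Answer: 2 3 1 4 5 0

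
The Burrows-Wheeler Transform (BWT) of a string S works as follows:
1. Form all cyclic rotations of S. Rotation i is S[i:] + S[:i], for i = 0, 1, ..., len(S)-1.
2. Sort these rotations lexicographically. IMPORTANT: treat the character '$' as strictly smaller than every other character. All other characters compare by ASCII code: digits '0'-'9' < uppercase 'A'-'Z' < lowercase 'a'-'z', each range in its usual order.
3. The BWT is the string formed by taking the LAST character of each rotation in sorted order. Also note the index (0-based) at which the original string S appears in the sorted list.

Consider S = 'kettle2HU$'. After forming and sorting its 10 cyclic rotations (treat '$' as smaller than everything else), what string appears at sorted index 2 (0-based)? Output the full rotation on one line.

All 10 rotations (rotation i = S[i:]+S[:i]):
  rot[0] = kettle2HU$
  rot[1] = ettle2HU$k
  rot[2] = ttle2HU$ke
  rot[3] = tle2HU$ket
  rot[4] = le2HU$kett
  rot[5] = e2HU$kettl
  rot[6] = 2HU$kettle
  rot[7] = HU$kettle2
  rot[8] = U$kettle2H
  rot[9] = $kettle2HU
Sorted (with $ < everything):
  sorted[0] = $kettle2HU
  sorted[1] = 2HU$kettle
  sorted[2] = HU$kettle2
  sorted[3] = U$kettle2H
  sorted[4] = e2HU$kettl
  sorted[5] = ettle2HU$k
  sorted[6] = kettle2HU$
  sorted[7] = le2HU$kett
  sorted[8] = tle2HU$ket
  sorted[9] = ttle2HU$ke
sorted[2] = HU$kettle2

Answer: HU$kettle2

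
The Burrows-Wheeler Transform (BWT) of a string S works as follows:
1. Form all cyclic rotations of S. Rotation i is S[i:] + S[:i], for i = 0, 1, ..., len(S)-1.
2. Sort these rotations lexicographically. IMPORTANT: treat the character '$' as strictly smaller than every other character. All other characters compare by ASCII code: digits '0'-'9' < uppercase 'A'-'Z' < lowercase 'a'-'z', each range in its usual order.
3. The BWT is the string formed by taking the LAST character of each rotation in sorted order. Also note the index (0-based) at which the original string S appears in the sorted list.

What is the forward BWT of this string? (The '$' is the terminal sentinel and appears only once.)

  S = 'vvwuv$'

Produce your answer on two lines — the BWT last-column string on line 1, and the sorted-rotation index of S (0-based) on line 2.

All 6 rotations (rotation i = S[i:]+S[:i]):
  rot[0] = vvwuv$
  rot[1] = vwuv$v
  rot[2] = wuv$vv
  rot[3] = uv$vvw
  rot[4] = v$vvwu
  rot[5] = $vvwuv
Sorted (with $ < everything):
  sorted[0] = $vvwuv  (last char: 'v')
  sorted[1] = uv$vvw  (last char: 'w')
  sorted[2] = v$vvwu  (last char: 'u')
  sorted[3] = vvwuv$  (last char: '$')
  sorted[4] = vwuv$v  (last char: 'v')
  sorted[5] = wuv$vv  (last char: 'v')
Last column: vwu$vv
Original string S is at sorted index 3

Answer: vwu$vv
3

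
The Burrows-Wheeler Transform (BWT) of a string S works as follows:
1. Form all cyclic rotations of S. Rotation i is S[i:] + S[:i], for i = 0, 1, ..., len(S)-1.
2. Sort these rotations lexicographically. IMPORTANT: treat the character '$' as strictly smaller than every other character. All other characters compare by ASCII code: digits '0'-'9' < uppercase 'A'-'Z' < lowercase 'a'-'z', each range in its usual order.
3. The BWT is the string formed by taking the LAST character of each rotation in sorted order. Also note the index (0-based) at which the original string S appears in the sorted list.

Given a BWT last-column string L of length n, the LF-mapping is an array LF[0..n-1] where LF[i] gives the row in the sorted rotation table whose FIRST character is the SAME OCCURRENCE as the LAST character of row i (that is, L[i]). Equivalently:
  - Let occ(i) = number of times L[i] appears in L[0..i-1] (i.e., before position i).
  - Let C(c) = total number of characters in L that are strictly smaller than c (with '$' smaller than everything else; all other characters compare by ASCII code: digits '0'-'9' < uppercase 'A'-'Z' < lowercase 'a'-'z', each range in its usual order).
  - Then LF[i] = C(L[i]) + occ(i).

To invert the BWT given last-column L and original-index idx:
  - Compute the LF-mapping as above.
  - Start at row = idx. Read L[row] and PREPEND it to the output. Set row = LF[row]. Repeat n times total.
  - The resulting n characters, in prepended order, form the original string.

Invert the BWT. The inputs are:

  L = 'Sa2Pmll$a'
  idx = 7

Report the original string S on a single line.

Answer: llama2PS$

Derivation:
LF mapping: 3 4 1 2 8 6 7 0 5
Walk LF starting at row 7, prepending L[row]:
  step 1: row=7, L[7]='$', prepend. Next row=LF[7]=0
  step 2: row=0, L[0]='S', prepend. Next row=LF[0]=3
  step 3: row=3, L[3]='P', prepend. Next row=LF[3]=2
  step 4: row=2, L[2]='2', prepend. Next row=LF[2]=1
  step 5: row=1, L[1]='a', prepend. Next row=LF[1]=4
  step 6: row=4, L[4]='m', prepend. Next row=LF[4]=8
  step 7: row=8, L[8]='a', prepend. Next row=LF[8]=5
  step 8: row=5, L[5]='l', prepend. Next row=LF[5]=6
  step 9: row=6, L[6]='l', prepend. Next row=LF[6]=7
Reversed output: llama2PS$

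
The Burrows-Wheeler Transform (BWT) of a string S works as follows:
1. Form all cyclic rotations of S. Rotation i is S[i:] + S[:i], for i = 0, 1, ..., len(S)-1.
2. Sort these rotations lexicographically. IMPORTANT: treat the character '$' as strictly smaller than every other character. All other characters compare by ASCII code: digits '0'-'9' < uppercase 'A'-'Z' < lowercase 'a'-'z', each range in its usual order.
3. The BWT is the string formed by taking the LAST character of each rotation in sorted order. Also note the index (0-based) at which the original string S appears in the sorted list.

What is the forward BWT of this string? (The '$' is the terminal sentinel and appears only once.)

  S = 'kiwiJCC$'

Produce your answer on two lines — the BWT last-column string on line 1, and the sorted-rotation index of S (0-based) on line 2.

Answer: CCJiwk$i
6

Derivation:
All 8 rotations (rotation i = S[i:]+S[:i]):
  rot[0] = kiwiJCC$
  rot[1] = iwiJCC$k
  rot[2] = wiJCC$ki
  rot[3] = iJCC$kiw
  rot[4] = JCC$kiwi
  rot[5] = CC$kiwiJ
  rot[6] = C$kiwiJC
  rot[7] = $kiwiJCC
Sorted (with $ < everything):
  sorted[0] = $kiwiJCC  (last char: 'C')
  sorted[1] = C$kiwiJC  (last char: 'C')
  sorted[2] = CC$kiwiJ  (last char: 'J')
  sorted[3] = JCC$kiwi  (last char: 'i')
  sorted[4] = iJCC$kiw  (last char: 'w')
  sorted[5] = iwiJCC$k  (last char: 'k')
  sorted[6] = kiwiJCC$  (last char: '$')
  sorted[7] = wiJCC$ki  (last char: 'i')
Last column: CCJiwk$i
Original string S is at sorted index 6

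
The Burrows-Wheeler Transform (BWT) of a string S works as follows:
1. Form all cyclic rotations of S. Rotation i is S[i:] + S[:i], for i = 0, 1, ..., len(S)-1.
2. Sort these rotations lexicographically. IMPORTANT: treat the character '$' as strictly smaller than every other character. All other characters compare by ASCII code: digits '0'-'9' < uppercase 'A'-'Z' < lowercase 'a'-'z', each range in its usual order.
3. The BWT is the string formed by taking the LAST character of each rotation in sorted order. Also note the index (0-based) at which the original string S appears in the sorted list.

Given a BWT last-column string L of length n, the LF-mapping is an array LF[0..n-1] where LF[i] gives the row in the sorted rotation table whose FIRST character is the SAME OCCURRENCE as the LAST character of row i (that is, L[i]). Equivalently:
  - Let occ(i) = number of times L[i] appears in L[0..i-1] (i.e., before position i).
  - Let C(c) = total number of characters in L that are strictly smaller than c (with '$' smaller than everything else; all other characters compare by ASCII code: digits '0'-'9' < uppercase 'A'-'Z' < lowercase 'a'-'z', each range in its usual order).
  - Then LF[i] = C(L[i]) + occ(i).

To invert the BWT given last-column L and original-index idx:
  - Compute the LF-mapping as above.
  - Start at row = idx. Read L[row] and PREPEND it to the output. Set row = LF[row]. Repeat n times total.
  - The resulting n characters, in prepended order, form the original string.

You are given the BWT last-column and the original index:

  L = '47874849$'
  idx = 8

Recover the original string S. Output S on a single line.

Answer: 98748474$

Derivation:
LF mapping: 1 4 6 5 2 7 3 8 0
Walk LF starting at row 8, prepending L[row]:
  step 1: row=8, L[8]='$', prepend. Next row=LF[8]=0
  step 2: row=0, L[0]='4', prepend. Next row=LF[0]=1
  step 3: row=1, L[1]='7', prepend. Next row=LF[1]=4
  step 4: row=4, L[4]='4', prepend. Next row=LF[4]=2
  step 5: row=2, L[2]='8', prepend. Next row=LF[2]=6
  step 6: row=6, L[6]='4', prepend. Next row=LF[6]=3
  step 7: row=3, L[3]='7', prepend. Next row=LF[3]=5
  step 8: row=5, L[5]='8', prepend. Next row=LF[5]=7
  step 9: row=7, L[7]='9', prepend. Next row=LF[7]=8
Reversed output: 98748474$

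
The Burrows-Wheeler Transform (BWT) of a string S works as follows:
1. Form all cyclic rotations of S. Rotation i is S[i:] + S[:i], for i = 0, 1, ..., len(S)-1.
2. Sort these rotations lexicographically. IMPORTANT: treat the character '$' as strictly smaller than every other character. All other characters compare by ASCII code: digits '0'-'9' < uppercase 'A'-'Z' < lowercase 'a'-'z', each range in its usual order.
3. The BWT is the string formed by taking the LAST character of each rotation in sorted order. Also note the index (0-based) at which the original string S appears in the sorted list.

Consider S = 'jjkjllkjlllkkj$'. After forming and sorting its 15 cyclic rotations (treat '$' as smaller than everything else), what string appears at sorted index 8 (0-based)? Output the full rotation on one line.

Answer: kjlllkkj$jjkjll

Derivation:
All 15 rotations (rotation i = S[i:]+S[:i]):
  rot[0] = jjkjllkjlllkkj$
  rot[1] = jkjllkjlllkkj$j
  rot[2] = kjllkjlllkkj$jj
  rot[3] = jllkjlllkkj$jjk
  rot[4] = llkjlllkkj$jjkj
  rot[5] = lkjlllkkj$jjkjl
  rot[6] = kjlllkkj$jjkjll
  rot[7] = jlllkkj$jjkjllk
  rot[8] = lllkkj$jjkjllkj
  rot[9] = llkkj$jjkjllkjl
  rot[10] = lkkj$jjkjllkjll
  rot[11] = kkj$jjkjllkjlll
  rot[12] = kj$jjkjllkjlllk
  rot[13] = j$jjkjllkjlllkk
  rot[14] = $jjkjllkjlllkkj
Sorted (with $ < everything):
  sorted[0] = $jjkjllkjlllkkj
  sorted[1] = j$jjkjllkjlllkk
  sorted[2] = jjkjllkjlllkkj$
  sorted[3] = jkjllkjlllkkj$j
  sorted[4] = jllkjlllkkj$jjk
  sorted[5] = jlllkkj$jjkjllk
  sorted[6] = kj$jjkjllkjlllk
  sorted[7] = kjllkjlllkkj$jj
  sorted[8] = kjlllkkj$jjkjll
  sorted[9] = kkj$jjkjllkjlll
  sorted[10] = lkjlllkkj$jjkjl
  sorted[11] = lkkj$jjkjllkjll
  sorted[12] = llkjlllkkj$jjkj
  sorted[13] = llkkj$jjkjllkjl
  sorted[14] = lllkkj$jjkjllkj
sorted[8] = kjlllkkj$jjkjll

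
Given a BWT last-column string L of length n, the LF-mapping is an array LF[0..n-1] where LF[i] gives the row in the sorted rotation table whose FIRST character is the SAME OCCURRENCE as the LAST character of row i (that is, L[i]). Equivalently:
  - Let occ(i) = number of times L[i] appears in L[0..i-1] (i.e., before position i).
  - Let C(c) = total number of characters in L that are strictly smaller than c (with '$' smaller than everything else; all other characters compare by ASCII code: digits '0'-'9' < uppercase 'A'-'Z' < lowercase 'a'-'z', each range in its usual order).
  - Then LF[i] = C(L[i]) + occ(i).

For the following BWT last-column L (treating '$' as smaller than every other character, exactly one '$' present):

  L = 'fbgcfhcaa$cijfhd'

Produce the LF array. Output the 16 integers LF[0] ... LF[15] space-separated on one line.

Char counts: '$':1, 'a':2, 'b':1, 'c':3, 'd':1, 'f':3, 'g':1, 'h':2, 'i':1, 'j':1
C (first-col start): C('$')=0, C('a')=1, C('b')=3, C('c')=4, C('d')=7, C('f')=8, C('g')=11, C('h')=12, C('i')=14, C('j')=15
L[0]='f': occ=0, LF[0]=C('f')+0=8+0=8
L[1]='b': occ=0, LF[1]=C('b')+0=3+0=3
L[2]='g': occ=0, LF[2]=C('g')+0=11+0=11
L[3]='c': occ=0, LF[3]=C('c')+0=4+0=4
L[4]='f': occ=1, LF[4]=C('f')+1=8+1=9
L[5]='h': occ=0, LF[5]=C('h')+0=12+0=12
L[6]='c': occ=1, LF[6]=C('c')+1=4+1=5
L[7]='a': occ=0, LF[7]=C('a')+0=1+0=1
L[8]='a': occ=1, LF[8]=C('a')+1=1+1=2
L[9]='$': occ=0, LF[9]=C('$')+0=0+0=0
L[10]='c': occ=2, LF[10]=C('c')+2=4+2=6
L[11]='i': occ=0, LF[11]=C('i')+0=14+0=14
L[12]='j': occ=0, LF[12]=C('j')+0=15+0=15
L[13]='f': occ=2, LF[13]=C('f')+2=8+2=10
L[14]='h': occ=1, LF[14]=C('h')+1=12+1=13
L[15]='d': occ=0, LF[15]=C('d')+0=7+0=7

Answer: 8 3 11 4 9 12 5 1 2 0 6 14 15 10 13 7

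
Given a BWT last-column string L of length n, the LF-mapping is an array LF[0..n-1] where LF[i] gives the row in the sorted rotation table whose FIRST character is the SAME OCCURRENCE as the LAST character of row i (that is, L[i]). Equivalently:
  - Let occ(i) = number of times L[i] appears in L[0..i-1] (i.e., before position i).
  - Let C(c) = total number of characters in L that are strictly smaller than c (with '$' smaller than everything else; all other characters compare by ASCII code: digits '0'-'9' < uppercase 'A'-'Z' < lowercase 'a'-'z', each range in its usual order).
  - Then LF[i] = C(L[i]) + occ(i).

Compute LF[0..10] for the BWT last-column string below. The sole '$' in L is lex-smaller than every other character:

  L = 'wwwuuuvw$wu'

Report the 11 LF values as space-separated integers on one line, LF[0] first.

Char counts: '$':1, 'u':4, 'v':1, 'w':5
C (first-col start): C('$')=0, C('u')=1, C('v')=5, C('w')=6
L[0]='w': occ=0, LF[0]=C('w')+0=6+0=6
L[1]='w': occ=1, LF[1]=C('w')+1=6+1=7
L[2]='w': occ=2, LF[2]=C('w')+2=6+2=8
L[3]='u': occ=0, LF[3]=C('u')+0=1+0=1
L[4]='u': occ=1, LF[4]=C('u')+1=1+1=2
L[5]='u': occ=2, LF[5]=C('u')+2=1+2=3
L[6]='v': occ=0, LF[6]=C('v')+0=5+0=5
L[7]='w': occ=3, LF[7]=C('w')+3=6+3=9
L[8]='$': occ=0, LF[8]=C('$')+0=0+0=0
L[9]='w': occ=4, LF[9]=C('w')+4=6+4=10
L[10]='u': occ=3, LF[10]=C('u')+3=1+3=4

Answer: 6 7 8 1 2 3 5 9 0 10 4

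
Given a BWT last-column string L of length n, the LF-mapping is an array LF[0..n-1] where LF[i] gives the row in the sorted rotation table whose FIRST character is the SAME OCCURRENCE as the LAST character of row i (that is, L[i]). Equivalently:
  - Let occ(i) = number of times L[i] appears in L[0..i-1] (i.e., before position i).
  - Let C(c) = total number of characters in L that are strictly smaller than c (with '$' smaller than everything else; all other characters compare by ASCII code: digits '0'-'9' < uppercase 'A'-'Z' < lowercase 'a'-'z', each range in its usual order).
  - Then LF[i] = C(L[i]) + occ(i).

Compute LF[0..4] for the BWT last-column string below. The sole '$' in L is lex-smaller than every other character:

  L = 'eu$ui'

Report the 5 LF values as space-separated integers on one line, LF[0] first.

Char counts: '$':1, 'e':1, 'i':1, 'u':2
C (first-col start): C('$')=0, C('e')=1, C('i')=2, C('u')=3
L[0]='e': occ=0, LF[0]=C('e')+0=1+0=1
L[1]='u': occ=0, LF[1]=C('u')+0=3+0=3
L[2]='$': occ=0, LF[2]=C('$')+0=0+0=0
L[3]='u': occ=1, LF[3]=C('u')+1=3+1=4
L[4]='i': occ=0, LF[4]=C('i')+0=2+0=2

Answer: 1 3 0 4 2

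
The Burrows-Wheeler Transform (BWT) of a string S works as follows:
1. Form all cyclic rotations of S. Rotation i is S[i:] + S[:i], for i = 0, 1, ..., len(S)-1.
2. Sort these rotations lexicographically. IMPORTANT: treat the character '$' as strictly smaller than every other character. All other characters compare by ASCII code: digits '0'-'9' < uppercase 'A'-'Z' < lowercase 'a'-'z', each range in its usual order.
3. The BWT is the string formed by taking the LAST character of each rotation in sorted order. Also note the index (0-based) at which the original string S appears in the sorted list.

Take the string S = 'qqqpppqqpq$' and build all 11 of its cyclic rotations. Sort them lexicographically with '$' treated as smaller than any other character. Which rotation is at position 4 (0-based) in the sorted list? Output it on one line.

All 11 rotations (rotation i = S[i:]+S[:i]):
  rot[0] = qqqpppqqpq$
  rot[1] = qqpppqqpq$q
  rot[2] = qpppqqpq$qq
  rot[3] = pppqqpq$qqq
  rot[4] = ppqqpq$qqqp
  rot[5] = pqqpq$qqqpp
  rot[6] = qqpq$qqqppp
  rot[7] = qpq$qqqpppq
  rot[8] = pq$qqqpppqq
  rot[9] = q$qqqpppqqp
  rot[10] = $qqqpppqqpq
Sorted (with $ < everything):
  sorted[0] = $qqqpppqqpq
  sorted[1] = pppqqpq$qqq
  sorted[2] = ppqqpq$qqqp
  sorted[3] = pq$qqqpppqq
  sorted[4] = pqqpq$qqqpp
  sorted[5] = q$qqqpppqqp
  sorted[6] = qpppqqpq$qq
  sorted[7] = qpq$qqqpppq
  sorted[8] = qqpppqqpq$q
  sorted[9] = qqpq$qqqppp
  sorted[10] = qqqpppqqpq$
sorted[4] = pqqpq$qqqpp

Answer: pqqpq$qqqpp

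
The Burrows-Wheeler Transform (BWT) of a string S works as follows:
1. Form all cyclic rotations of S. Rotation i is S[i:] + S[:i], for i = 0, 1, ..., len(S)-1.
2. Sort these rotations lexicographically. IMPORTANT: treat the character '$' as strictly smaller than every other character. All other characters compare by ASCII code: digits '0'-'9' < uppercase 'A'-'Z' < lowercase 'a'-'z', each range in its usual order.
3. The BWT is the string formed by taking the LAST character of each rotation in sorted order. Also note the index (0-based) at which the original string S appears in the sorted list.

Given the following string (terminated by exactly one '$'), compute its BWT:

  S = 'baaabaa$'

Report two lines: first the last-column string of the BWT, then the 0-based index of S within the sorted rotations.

Answer: aabbaaa$
7

Derivation:
All 8 rotations (rotation i = S[i:]+S[:i]):
  rot[0] = baaabaa$
  rot[1] = aaabaa$b
  rot[2] = aabaa$ba
  rot[3] = abaa$baa
  rot[4] = baa$baaa
  rot[5] = aa$baaab
  rot[6] = a$baaaba
  rot[7] = $baaabaa
Sorted (with $ < everything):
  sorted[0] = $baaabaa  (last char: 'a')
  sorted[1] = a$baaaba  (last char: 'a')
  sorted[2] = aa$baaab  (last char: 'b')
  sorted[3] = aaabaa$b  (last char: 'b')
  sorted[4] = aabaa$ba  (last char: 'a')
  sorted[5] = abaa$baa  (last char: 'a')
  sorted[6] = baa$baaa  (last char: 'a')
  sorted[7] = baaabaa$  (last char: '$')
Last column: aabbaaa$
Original string S is at sorted index 7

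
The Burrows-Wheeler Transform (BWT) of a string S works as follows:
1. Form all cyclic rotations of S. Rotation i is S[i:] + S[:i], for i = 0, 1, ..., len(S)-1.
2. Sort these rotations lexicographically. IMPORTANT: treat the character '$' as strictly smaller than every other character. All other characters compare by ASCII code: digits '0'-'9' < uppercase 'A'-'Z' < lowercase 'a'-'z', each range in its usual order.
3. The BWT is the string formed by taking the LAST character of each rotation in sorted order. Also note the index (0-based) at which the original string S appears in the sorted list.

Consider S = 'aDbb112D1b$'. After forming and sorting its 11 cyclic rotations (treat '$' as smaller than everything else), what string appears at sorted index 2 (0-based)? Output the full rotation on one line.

Answer: 12D1b$aDbb1

Derivation:
All 11 rotations (rotation i = S[i:]+S[:i]):
  rot[0] = aDbb112D1b$
  rot[1] = Dbb112D1b$a
  rot[2] = bb112D1b$aD
  rot[3] = b112D1b$aDb
  rot[4] = 112D1b$aDbb
  rot[5] = 12D1b$aDbb1
  rot[6] = 2D1b$aDbb11
  rot[7] = D1b$aDbb112
  rot[8] = 1b$aDbb112D
  rot[9] = b$aDbb112D1
  rot[10] = $aDbb112D1b
Sorted (with $ < everything):
  sorted[0] = $aDbb112D1b
  sorted[1] = 112D1b$aDbb
  sorted[2] = 12D1b$aDbb1
  sorted[3] = 1b$aDbb112D
  sorted[4] = 2D1b$aDbb11
  sorted[5] = D1b$aDbb112
  sorted[6] = Dbb112D1b$a
  sorted[7] = aDbb112D1b$
  sorted[8] = b$aDbb112D1
  sorted[9] = b112D1b$aDb
  sorted[10] = bb112D1b$aD
sorted[2] = 12D1b$aDbb1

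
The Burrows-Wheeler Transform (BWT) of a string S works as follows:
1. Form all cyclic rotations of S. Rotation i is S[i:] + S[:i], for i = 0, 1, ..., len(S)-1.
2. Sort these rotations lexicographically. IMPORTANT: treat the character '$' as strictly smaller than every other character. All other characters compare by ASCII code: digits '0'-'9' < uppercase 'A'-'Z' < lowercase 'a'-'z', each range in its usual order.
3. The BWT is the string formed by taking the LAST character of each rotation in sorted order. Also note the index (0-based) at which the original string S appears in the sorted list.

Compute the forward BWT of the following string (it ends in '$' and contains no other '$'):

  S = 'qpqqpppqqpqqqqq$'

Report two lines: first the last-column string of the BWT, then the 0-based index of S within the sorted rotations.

All 16 rotations (rotation i = S[i:]+S[:i]):
  rot[0] = qpqqpppqqpqqqqq$
  rot[1] = pqqpppqqpqqqqq$q
  rot[2] = qqpppqqpqqqqq$qp
  rot[3] = qpppqqpqqqqq$qpq
  rot[4] = pppqqpqqqqq$qpqq
  rot[5] = ppqqpqqqqq$qpqqp
  rot[6] = pqqpqqqqq$qpqqpp
  rot[7] = qqpqqqqq$qpqqppp
  rot[8] = qpqqqqq$qpqqpppq
  rot[9] = pqqqqq$qpqqpppqq
  rot[10] = qqqqq$qpqqpppqqp
  rot[11] = qqqq$qpqqpppqqpq
  rot[12] = qqq$qpqqpppqqpqq
  rot[13] = qq$qpqqpppqqpqqq
  rot[14] = q$qpqqpppqqpqqqq
  rot[15] = $qpqqpppqqpqqqqq
Sorted (with $ < everything):
  sorted[0] = $qpqqpppqqpqqqqq  (last char: 'q')
  sorted[1] = pppqqpqqqqq$qpqq  (last char: 'q')
  sorted[2] = ppqqpqqqqq$qpqqp  (last char: 'p')
  sorted[3] = pqqpppqqpqqqqq$q  (last char: 'q')
  sorted[4] = pqqpqqqqq$qpqqpp  (last char: 'p')
  sorted[5] = pqqqqq$qpqqpppqq  (last char: 'q')
  sorted[6] = q$qpqqpppqqpqqqq  (last char: 'q')
  sorted[7] = qpppqqpqqqqq$qpq  (last char: 'q')
  sorted[8] = qpqqpppqqpqqqqq$  (last char: '$')
  sorted[9] = qpqqqqq$qpqqpppq  (last char: 'q')
  sorted[10] = qq$qpqqpppqqpqqq  (last char: 'q')
  sorted[11] = qqpppqqpqqqqq$qp  (last char: 'p')
  sorted[12] = qqpqqqqq$qpqqppp  (last char: 'p')
  sorted[13] = qqq$qpqqpppqqpqq  (last char: 'q')
  sorted[14] = qqqq$qpqqpppqqpq  (last char: 'q')
  sorted[15] = qqqqq$qpqqpppqqp  (last char: 'p')
Last column: qqpqpqqq$qqppqqp
Original string S is at sorted index 8

Answer: qqpqpqqq$qqppqqp
8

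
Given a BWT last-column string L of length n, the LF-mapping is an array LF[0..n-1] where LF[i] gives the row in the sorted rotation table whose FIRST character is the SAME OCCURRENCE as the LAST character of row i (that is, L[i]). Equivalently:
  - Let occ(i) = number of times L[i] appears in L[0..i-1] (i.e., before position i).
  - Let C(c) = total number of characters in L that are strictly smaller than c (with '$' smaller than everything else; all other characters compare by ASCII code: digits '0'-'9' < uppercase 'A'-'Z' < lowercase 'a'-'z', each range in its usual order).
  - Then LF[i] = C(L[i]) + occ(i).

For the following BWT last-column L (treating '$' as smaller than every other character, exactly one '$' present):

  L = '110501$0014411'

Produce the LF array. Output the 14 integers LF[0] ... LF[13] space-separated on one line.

Char counts: '$':1, '0':4, '1':6, '4':2, '5':1
C (first-col start): C('$')=0, C('0')=1, C('1')=5, C('4')=11, C('5')=13
L[0]='1': occ=0, LF[0]=C('1')+0=5+0=5
L[1]='1': occ=1, LF[1]=C('1')+1=5+1=6
L[2]='0': occ=0, LF[2]=C('0')+0=1+0=1
L[3]='5': occ=0, LF[3]=C('5')+0=13+0=13
L[4]='0': occ=1, LF[4]=C('0')+1=1+1=2
L[5]='1': occ=2, LF[5]=C('1')+2=5+2=7
L[6]='$': occ=0, LF[6]=C('$')+0=0+0=0
L[7]='0': occ=2, LF[7]=C('0')+2=1+2=3
L[8]='0': occ=3, LF[8]=C('0')+3=1+3=4
L[9]='1': occ=3, LF[9]=C('1')+3=5+3=8
L[10]='4': occ=0, LF[10]=C('4')+0=11+0=11
L[11]='4': occ=1, LF[11]=C('4')+1=11+1=12
L[12]='1': occ=4, LF[12]=C('1')+4=5+4=9
L[13]='1': occ=5, LF[13]=C('1')+5=5+5=10

Answer: 5 6 1 13 2 7 0 3 4 8 11 12 9 10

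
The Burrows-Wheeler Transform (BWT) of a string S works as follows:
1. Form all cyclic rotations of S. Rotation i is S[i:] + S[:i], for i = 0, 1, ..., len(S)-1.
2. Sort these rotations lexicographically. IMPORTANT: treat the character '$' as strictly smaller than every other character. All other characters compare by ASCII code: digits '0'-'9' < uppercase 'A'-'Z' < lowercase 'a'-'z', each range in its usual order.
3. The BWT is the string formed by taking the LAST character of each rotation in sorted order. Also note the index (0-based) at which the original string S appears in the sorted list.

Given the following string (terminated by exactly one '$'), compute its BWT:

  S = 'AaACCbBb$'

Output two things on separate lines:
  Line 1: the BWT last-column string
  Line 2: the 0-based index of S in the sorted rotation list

All 9 rotations (rotation i = S[i:]+S[:i]):
  rot[0] = AaACCbBb$
  rot[1] = aACCbBb$A
  rot[2] = ACCbBb$Aa
  rot[3] = CCbBb$AaA
  rot[4] = CbBb$AaAC
  rot[5] = bBb$AaACC
  rot[6] = Bb$AaACCb
  rot[7] = b$AaACCbB
  rot[8] = $AaACCbBb
Sorted (with $ < everything):
  sorted[0] = $AaACCbBb  (last char: 'b')
  sorted[1] = ACCbBb$Aa  (last char: 'a')
  sorted[2] = AaACCbBb$  (last char: '$')
  sorted[3] = Bb$AaACCb  (last char: 'b')
  sorted[4] = CCbBb$AaA  (last char: 'A')
  sorted[5] = CbBb$AaAC  (last char: 'C')
  sorted[6] = aACCbBb$A  (last char: 'A')
  sorted[7] = b$AaACCbB  (last char: 'B')
  sorted[8] = bBb$AaACC  (last char: 'C')
Last column: ba$bACABC
Original string S is at sorted index 2

Answer: ba$bACABC
2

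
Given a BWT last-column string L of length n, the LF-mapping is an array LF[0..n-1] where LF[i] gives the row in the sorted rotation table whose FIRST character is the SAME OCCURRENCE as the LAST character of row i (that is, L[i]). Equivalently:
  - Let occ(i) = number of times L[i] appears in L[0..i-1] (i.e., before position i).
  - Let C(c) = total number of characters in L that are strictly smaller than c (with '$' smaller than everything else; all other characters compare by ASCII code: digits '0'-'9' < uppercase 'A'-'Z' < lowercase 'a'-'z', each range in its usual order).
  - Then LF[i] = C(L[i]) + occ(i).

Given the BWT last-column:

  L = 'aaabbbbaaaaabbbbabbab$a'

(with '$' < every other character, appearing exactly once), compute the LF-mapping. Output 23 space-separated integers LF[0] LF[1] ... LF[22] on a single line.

Answer: 1 2 3 12 13 14 15 4 5 6 7 8 16 17 18 19 9 20 21 10 22 0 11

Derivation:
Char counts: '$':1, 'a':11, 'b':11
C (first-col start): C('$')=0, C('a')=1, C('b')=12
L[0]='a': occ=0, LF[0]=C('a')+0=1+0=1
L[1]='a': occ=1, LF[1]=C('a')+1=1+1=2
L[2]='a': occ=2, LF[2]=C('a')+2=1+2=3
L[3]='b': occ=0, LF[3]=C('b')+0=12+0=12
L[4]='b': occ=1, LF[4]=C('b')+1=12+1=13
L[5]='b': occ=2, LF[5]=C('b')+2=12+2=14
L[6]='b': occ=3, LF[6]=C('b')+3=12+3=15
L[7]='a': occ=3, LF[7]=C('a')+3=1+3=4
L[8]='a': occ=4, LF[8]=C('a')+4=1+4=5
L[9]='a': occ=5, LF[9]=C('a')+5=1+5=6
L[10]='a': occ=6, LF[10]=C('a')+6=1+6=7
L[11]='a': occ=7, LF[11]=C('a')+7=1+7=8
L[12]='b': occ=4, LF[12]=C('b')+4=12+4=16
L[13]='b': occ=5, LF[13]=C('b')+5=12+5=17
L[14]='b': occ=6, LF[14]=C('b')+6=12+6=18
L[15]='b': occ=7, LF[15]=C('b')+7=12+7=19
L[16]='a': occ=8, LF[16]=C('a')+8=1+8=9
L[17]='b': occ=8, LF[17]=C('b')+8=12+8=20
L[18]='b': occ=9, LF[18]=C('b')+9=12+9=21
L[19]='a': occ=9, LF[19]=C('a')+9=1+9=10
L[20]='b': occ=10, LF[20]=C('b')+10=12+10=22
L[21]='$': occ=0, LF[21]=C('$')+0=0+0=0
L[22]='a': occ=10, LF[22]=C('a')+10=1+10=11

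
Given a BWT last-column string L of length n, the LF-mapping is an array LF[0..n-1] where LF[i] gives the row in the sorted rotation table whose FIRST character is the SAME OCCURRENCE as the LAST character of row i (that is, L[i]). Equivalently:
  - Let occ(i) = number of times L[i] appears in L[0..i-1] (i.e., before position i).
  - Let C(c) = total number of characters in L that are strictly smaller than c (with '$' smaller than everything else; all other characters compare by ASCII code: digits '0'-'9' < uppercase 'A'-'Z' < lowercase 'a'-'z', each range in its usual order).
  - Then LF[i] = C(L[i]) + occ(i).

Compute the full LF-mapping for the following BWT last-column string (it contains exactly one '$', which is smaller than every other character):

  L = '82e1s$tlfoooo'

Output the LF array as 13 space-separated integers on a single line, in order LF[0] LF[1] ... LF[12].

Char counts: '$':1, '1':1, '2':1, '8':1, 'e':1, 'f':1, 'l':1, 'o':4, 's':1, 't':1
C (first-col start): C('$')=0, C('1')=1, C('2')=2, C('8')=3, C('e')=4, C('f')=5, C('l')=6, C('o')=7, C('s')=11, C('t')=12
L[0]='8': occ=0, LF[0]=C('8')+0=3+0=3
L[1]='2': occ=0, LF[1]=C('2')+0=2+0=2
L[2]='e': occ=0, LF[2]=C('e')+0=4+0=4
L[3]='1': occ=0, LF[3]=C('1')+0=1+0=1
L[4]='s': occ=0, LF[4]=C('s')+0=11+0=11
L[5]='$': occ=0, LF[5]=C('$')+0=0+0=0
L[6]='t': occ=0, LF[6]=C('t')+0=12+0=12
L[7]='l': occ=0, LF[7]=C('l')+0=6+0=6
L[8]='f': occ=0, LF[8]=C('f')+0=5+0=5
L[9]='o': occ=0, LF[9]=C('o')+0=7+0=7
L[10]='o': occ=1, LF[10]=C('o')+1=7+1=8
L[11]='o': occ=2, LF[11]=C('o')+2=7+2=9
L[12]='o': occ=3, LF[12]=C('o')+3=7+3=10

Answer: 3 2 4 1 11 0 12 6 5 7 8 9 10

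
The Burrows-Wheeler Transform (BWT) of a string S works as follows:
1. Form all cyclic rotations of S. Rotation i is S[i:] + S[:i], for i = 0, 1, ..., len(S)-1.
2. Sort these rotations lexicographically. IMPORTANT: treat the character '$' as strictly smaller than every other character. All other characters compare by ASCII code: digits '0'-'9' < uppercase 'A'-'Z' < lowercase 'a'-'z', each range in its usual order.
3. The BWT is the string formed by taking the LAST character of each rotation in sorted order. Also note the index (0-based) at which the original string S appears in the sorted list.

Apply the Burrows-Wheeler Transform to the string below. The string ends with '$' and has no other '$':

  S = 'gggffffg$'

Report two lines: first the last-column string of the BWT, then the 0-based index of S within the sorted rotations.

All 9 rotations (rotation i = S[i:]+S[:i]):
  rot[0] = gggffffg$
  rot[1] = ggffffg$g
  rot[2] = gffffg$gg
  rot[3] = ffffg$ggg
  rot[4] = fffg$gggf
  rot[5] = ffg$gggff
  rot[6] = fg$gggfff
  rot[7] = g$gggffff
  rot[8] = $gggffffg
Sorted (with $ < everything):
  sorted[0] = $gggffffg  (last char: 'g')
  sorted[1] = ffffg$ggg  (last char: 'g')
  sorted[2] = fffg$gggf  (last char: 'f')
  sorted[3] = ffg$gggff  (last char: 'f')
  sorted[4] = fg$gggfff  (last char: 'f')
  sorted[5] = g$gggffff  (last char: 'f')
  sorted[6] = gffffg$gg  (last char: 'g')
  sorted[7] = ggffffg$g  (last char: 'g')
  sorted[8] = gggffffg$  (last char: '$')
Last column: ggffffgg$
Original string S is at sorted index 8

Answer: ggffffgg$
8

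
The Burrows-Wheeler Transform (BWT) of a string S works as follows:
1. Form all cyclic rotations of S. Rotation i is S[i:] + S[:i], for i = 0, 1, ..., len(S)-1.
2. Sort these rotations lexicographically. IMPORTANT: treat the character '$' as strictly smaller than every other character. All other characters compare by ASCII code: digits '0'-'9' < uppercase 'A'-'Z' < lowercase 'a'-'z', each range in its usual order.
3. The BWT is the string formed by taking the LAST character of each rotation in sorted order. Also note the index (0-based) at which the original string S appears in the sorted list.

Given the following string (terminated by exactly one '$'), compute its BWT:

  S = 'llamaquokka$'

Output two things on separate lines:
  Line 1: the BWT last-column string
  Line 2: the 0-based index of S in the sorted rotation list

Answer: aklmkol$auaq
7

Derivation:
All 12 rotations (rotation i = S[i:]+S[:i]):
  rot[0] = llamaquokka$
  rot[1] = lamaquokka$l
  rot[2] = amaquokka$ll
  rot[3] = maquokka$lla
  rot[4] = aquokka$llam
  rot[5] = quokka$llama
  rot[6] = uokka$llamaq
  rot[7] = okka$llamaqu
  rot[8] = kka$llamaquo
  rot[9] = ka$llamaquok
  rot[10] = a$llamaquokk
  rot[11] = $llamaquokka
Sorted (with $ < everything):
  sorted[0] = $llamaquokka  (last char: 'a')
  sorted[1] = a$llamaquokk  (last char: 'k')
  sorted[2] = amaquokka$ll  (last char: 'l')
  sorted[3] = aquokka$llam  (last char: 'm')
  sorted[4] = ka$llamaquok  (last char: 'k')
  sorted[5] = kka$llamaquo  (last char: 'o')
  sorted[6] = lamaquokka$l  (last char: 'l')
  sorted[7] = llamaquokka$  (last char: '$')
  sorted[8] = maquokka$lla  (last char: 'a')
  sorted[9] = okka$llamaqu  (last char: 'u')
  sorted[10] = quokka$llama  (last char: 'a')
  sorted[11] = uokka$llamaq  (last char: 'q')
Last column: aklmkol$auaq
Original string S is at sorted index 7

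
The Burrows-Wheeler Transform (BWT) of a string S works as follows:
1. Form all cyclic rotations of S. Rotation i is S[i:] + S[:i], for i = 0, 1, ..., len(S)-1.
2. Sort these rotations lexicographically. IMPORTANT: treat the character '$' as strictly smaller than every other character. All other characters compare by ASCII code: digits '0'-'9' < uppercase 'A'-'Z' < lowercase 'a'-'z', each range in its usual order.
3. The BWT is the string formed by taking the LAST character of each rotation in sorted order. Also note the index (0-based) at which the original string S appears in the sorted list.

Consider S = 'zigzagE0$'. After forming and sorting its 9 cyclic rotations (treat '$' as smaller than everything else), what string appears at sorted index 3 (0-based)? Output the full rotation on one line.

Answer: agE0$zigz

Derivation:
All 9 rotations (rotation i = S[i:]+S[:i]):
  rot[0] = zigzagE0$
  rot[1] = igzagE0$z
  rot[2] = gzagE0$zi
  rot[3] = zagE0$zig
  rot[4] = agE0$zigz
  rot[5] = gE0$zigza
  rot[6] = E0$zigzag
  rot[7] = 0$zigzagE
  rot[8] = $zigzagE0
Sorted (with $ < everything):
  sorted[0] = $zigzagE0
  sorted[1] = 0$zigzagE
  sorted[2] = E0$zigzag
  sorted[3] = agE0$zigz
  sorted[4] = gE0$zigza
  sorted[5] = gzagE0$zi
  sorted[6] = igzagE0$z
  sorted[7] = zagE0$zig
  sorted[8] = zigzagE0$
sorted[3] = agE0$zigz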